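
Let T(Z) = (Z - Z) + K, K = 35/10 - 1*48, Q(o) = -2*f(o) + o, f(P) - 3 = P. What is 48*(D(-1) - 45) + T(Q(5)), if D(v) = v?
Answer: -4505/2 ≈ -2252.5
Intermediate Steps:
f(P) = 3 + P
Q(o) = -6 - o (Q(o) = -2*(3 + o) + o = (-6 - 2*o) + o = -6 - o)
K = -89/2 (K = 35*(⅒) - 48 = 7/2 - 48 = -89/2 ≈ -44.500)
T(Z) = -89/2 (T(Z) = (Z - Z) - 89/2 = 0 - 89/2 = -89/2)
48*(D(-1) - 45) + T(Q(5)) = 48*(-1 - 45) - 89/2 = 48*(-46) - 89/2 = -2208 - 89/2 = -4505/2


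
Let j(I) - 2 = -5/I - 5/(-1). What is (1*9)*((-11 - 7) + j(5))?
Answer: -108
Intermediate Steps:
j(I) = 7 - 5/I (j(I) = 2 + (-5/I - 5/(-1)) = 2 + (-5/I - 5*(-1)) = 2 + (-5/I + 5) = 2 + (5 - 5/I) = 7 - 5/I)
(1*9)*((-11 - 7) + j(5)) = (1*9)*((-11 - 7) + (7 - 5/5)) = 9*(-18 + (7 - 5*1/5)) = 9*(-18 + (7 - 1)) = 9*(-18 + 6) = 9*(-12) = -108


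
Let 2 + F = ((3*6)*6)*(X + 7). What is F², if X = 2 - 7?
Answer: 45796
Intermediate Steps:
X = -5
F = 214 (F = -2 + ((3*6)*6)*(-5 + 7) = -2 + (18*6)*2 = -2 + 108*2 = -2 + 216 = 214)
F² = 214² = 45796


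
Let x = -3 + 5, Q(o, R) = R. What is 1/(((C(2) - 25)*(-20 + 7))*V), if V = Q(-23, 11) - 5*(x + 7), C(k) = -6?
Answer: -1/13702 ≈ -7.2982e-5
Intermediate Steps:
x = 2
V = -34 (V = 11 - 5*(2 + 7) = 11 - 5*9 = 11 - 1*45 = 11 - 45 = -34)
1/(((C(2) - 25)*(-20 + 7))*V) = 1/(((-6 - 25)*(-20 + 7))*(-34)) = 1/(-31*(-13)*(-34)) = 1/(403*(-34)) = 1/(-13702) = -1/13702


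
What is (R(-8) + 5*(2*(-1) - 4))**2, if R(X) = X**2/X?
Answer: 1444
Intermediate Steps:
R(X) = X
(R(-8) + 5*(2*(-1) - 4))**2 = (-8 + 5*(2*(-1) - 4))**2 = (-8 + 5*(-2 - 4))**2 = (-8 + 5*(-6))**2 = (-8 - 30)**2 = (-38)**2 = 1444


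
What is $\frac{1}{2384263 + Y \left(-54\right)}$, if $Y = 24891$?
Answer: $\frac{1}{1040149} \approx 9.614 \cdot 10^{-7}$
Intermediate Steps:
$\frac{1}{2384263 + Y \left(-54\right)} = \frac{1}{2384263 + 24891 \left(-54\right)} = \frac{1}{2384263 - 1344114} = \frac{1}{1040149}$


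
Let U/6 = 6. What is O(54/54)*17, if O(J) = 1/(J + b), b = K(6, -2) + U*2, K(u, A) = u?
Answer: 17/79 ≈ 0.21519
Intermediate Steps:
U = 36 (U = 6*6 = 36)
b = 78 (b = 6 + 36*2 = 6 + 72 = 78)
O(J) = 1/(78 + J) (O(J) = 1/(J + 78) = 1/(78 + J))
O(54/54)*17 = 17/(78 + 54/54) = 17/(78 + 54*(1/54)) = 17/(78 + 1) = 17/79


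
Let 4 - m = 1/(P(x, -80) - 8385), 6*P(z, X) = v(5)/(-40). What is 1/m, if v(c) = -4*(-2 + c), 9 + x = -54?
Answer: 167699/670816 ≈ 0.24999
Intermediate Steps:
x = -63 (x = -9 - 54 = -63)
v(c) = 8 - 4*c
P(z, X) = 1/20 (P(z, X) = ((8 - 4*5)/(-40))/6 = ((8 - 20)*(-1/40))/6 = (-12*(-1/40))/6 = (⅙)*(3/10) = 1/20)
m = 670816/167699 (m = 4 - 1/(1/20 - 8385) = 4 - 1/(-167699/20) = 4 - 1*(-20/167699) = 4 + 20/167699 = 670816/167699 ≈ 4.0001)
1/m = 1/(670816/167699) = 167699/670816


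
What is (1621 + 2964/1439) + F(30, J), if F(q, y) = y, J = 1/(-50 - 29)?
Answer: 184509618/113681 ≈ 1623.0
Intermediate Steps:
J = -1/79 (J = 1/(-79) = -1/79 ≈ -0.012658)
(1621 + 2964/1439) + F(30, J) = (1621 + 2964/1439) - 1/79 = 2335583/1439 - 1/79 = 184509618/113681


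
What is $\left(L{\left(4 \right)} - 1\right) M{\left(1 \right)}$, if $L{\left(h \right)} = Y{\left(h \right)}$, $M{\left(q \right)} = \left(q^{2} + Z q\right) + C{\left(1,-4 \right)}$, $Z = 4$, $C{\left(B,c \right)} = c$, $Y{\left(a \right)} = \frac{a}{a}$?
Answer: $0$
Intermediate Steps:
$Y{\left(a \right)} = 1$
$M{\left(q \right)} = -4 + q^{2} + 4 q$ ($M{\left(q \right)} = \left(q^{2} + 4 q\right) - 4 = -4 + q^{2} + 4 q$)
$L{\left(h \right)} = 1$
$\left(L{\left(4 \right)} - 1\right) M{\left(1 \right)} = \left(1 - 1\right) \left(-4 + 1^{2} + 4 \cdot 1\right) = 0 \left(-4 + 1 + 4\right) = 0 \cdot 1 = 0$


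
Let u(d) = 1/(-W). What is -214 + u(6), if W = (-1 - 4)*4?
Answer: -4279/20 ≈ -213.95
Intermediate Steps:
W = -20 (W = -5*4 = -20)
u(d) = 1/20 (u(d) = 1/(-1*(-20)) = 1/20)
-214 + u(6) = -214 + 1/20 = -4279/20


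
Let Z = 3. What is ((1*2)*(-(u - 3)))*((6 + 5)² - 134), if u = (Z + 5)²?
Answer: 1586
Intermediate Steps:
u = 64 (u = (3 + 5)² = 8² = 64)
((1*2)*(-(u - 3)))*((6 + 5)² - 134) = ((1*2)*(-(64 - 3)))*((6 + 5)² - 134) = (2*(-1*61))*(11² - 134) = (2*(-61))*(121 - 134) = -122*(-13) = 1586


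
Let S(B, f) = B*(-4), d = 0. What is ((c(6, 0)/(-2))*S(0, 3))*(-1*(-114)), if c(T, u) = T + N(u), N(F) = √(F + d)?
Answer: 0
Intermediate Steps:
S(B, f) = -4*B
N(F) = √F (N(F) = √(F + 0) = √F)
c(T, u) = T + √u
((c(6, 0)/(-2))*S(0, 3))*(-1*(-114)) = (((6 + √0)/(-2))*(-4*0))*(-1*(-114)) = (((6 + 0)*(-½))*0)*114 = ((6*(-½))*0)*114 = -3*0*114 = 0*114 = 0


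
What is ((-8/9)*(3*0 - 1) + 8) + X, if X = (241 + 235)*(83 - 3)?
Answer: 342800/9 ≈ 38089.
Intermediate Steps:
X = 38080 (X = 476*80 = 38080)
((-8/9)*(3*0 - 1) + 8) + X = ((-8/9)*(3*0 - 1) + 8) + 38080 = ((-8*1/9)*(0 - 1) + 8) + 38080 = (-8/9*(-1) + 8) + 38080 = (8/9 + 8) + 38080 = 80/9 + 38080 = 342800/9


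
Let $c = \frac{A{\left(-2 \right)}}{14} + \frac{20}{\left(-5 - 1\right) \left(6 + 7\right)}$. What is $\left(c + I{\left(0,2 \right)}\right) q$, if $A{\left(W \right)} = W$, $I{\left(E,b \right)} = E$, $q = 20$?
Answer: $- \frac{2180}{273} \approx -7.9854$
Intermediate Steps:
$c = - \frac{109}{273}$ ($c = - \frac{2}{14} + \frac{20}{\left(-5 - 1\right) \left(6 + 7\right)} = \left(-2\right) \frac{1}{14} + \frac{20}{\left(-6\right) 13} = - \frac{1}{7} + \frac{20}{-78} = - \frac{1}{7} + 20 \left(- \frac{1}{78}\right) = - \frac{1}{7} - \frac{10}{39} = - \frac{109}{273} \approx -0.39927$)
$\left(c + I{\left(0,2 \right)}\right) q = \left(- \frac{109}{273} + 0\right) 20 = \left(- \frac{109}{273}\right) 20 = - \frac{2180}{273}$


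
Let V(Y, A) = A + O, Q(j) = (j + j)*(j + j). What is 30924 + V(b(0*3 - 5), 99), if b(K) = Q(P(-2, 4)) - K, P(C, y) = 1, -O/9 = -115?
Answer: 32058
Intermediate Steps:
O = 1035 (O = -9*(-115) = 1035)
Q(j) = 4*j**2 (Q(j) = (2*j)*(2*j) = 4*j**2)
b(K) = 4 - K (b(K) = 4*1**2 - K = 4*1 - K = 4 - K)
V(Y, A) = 1035 + A (V(Y, A) = A + 1035 = 1035 + A)
30924 + V(b(0*3 - 5), 99) = 30924 + (1035 + 99) = 30924 + 1134 = 32058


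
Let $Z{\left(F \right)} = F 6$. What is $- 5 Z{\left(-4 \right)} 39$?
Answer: $4680$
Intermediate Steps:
$Z{\left(F \right)} = 6 F$
$- 5 Z{\left(-4 \right)} 39 = - 5 \cdot 6 \left(-4\right) 39 = \left(-5\right) \left(-24\right) 39 = 120 \cdot 39 = 4680$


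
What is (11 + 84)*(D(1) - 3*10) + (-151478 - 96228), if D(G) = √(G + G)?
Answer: -250556 + 95*√2 ≈ -2.5042e+5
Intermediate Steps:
D(G) = √2*√G (D(G) = √(2*G) = √2*√G)
(11 + 84)*(D(1) - 3*10) + (-151478 - 96228) = (11 + 84)*(√2*√1 - 3*10) + (-151478 - 96228) = 95*(√2*1 - 30) - 247706 = 95*(√2 - 30) - 247706 = 95*(-30 + √2) - 247706 = (-2850 + 95*√2) - 247706 = -250556 + 95*√2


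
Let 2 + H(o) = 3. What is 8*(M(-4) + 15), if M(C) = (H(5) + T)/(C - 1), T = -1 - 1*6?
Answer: 648/5 ≈ 129.60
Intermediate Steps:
T = -7 (T = -1 - 6 = -7)
H(o) = 1 (H(o) = -2 + 3 = 1)
M(C) = -6/(-1 + C) (M(C) = (1 - 7)/(C - 1) = -6/(-1 + C))
8*(M(-4) + 15) = 8*(-6/(-1 - 4) + 15) = 8*(-6/(-5) + 15) = 8*(-6*(-⅕) + 15) = 8*(6/5 + 15) = 8*(81/5) = 648/5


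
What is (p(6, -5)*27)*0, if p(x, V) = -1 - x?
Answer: 0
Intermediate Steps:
(p(6, -5)*27)*0 = ((-1 - 1*6)*27)*0 = ((-1 - 6)*27)*0 = -7*27*0 = -189*0 = 0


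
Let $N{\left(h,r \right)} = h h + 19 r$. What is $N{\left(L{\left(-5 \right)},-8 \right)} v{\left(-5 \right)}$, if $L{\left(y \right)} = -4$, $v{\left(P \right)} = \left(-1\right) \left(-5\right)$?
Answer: $-680$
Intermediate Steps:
$v{\left(P \right)} = 5$
$N{\left(h,r \right)} = h^{2} + 19 r$
$N{\left(L{\left(-5 \right)},-8 \right)} v{\left(-5 \right)} = \left(\left(-4\right)^{2} + 19 \left(-8\right)\right) 5 = \left(16 - 152\right) 5 = \left(-136\right) 5 = -680$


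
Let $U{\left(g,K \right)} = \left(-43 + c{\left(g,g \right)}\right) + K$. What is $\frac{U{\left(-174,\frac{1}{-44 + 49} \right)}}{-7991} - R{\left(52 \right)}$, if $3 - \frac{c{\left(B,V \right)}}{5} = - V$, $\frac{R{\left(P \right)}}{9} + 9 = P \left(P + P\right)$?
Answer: $- \frac{1941448916}{39955} \approx -48591.0$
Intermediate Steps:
$R{\left(P \right)} = -81 + 18 P^{2}$ ($R{\left(P \right)} = -81 + 9 P \left(P + P\right) = -81 + 9 P 2 P = -81 + 9 \cdot 2 P^{2} = -81 + 18 P^{2}$)
$c{\left(B,V \right)} = 15 + 5 V$ ($c{\left(B,V \right)} = 15 - 5 \left(- V\right) = 15 + 5 V$)
$U{\left(g,K \right)} = -28 + K + 5 g$ ($U{\left(g,K \right)} = \left(-43 + \left(15 + 5 g\right)\right) + K = \left(-28 + 5 g\right) + K = -28 + K + 5 g$)
$\frac{U{\left(-174,\frac{1}{-44 + 49} \right)}}{-7991} - R{\left(52 \right)} = \frac{-28 + \frac{1}{-44 + 49} + 5 \left(-174\right)}{-7991} - \left(-81 + 18 \cdot 52^{2}\right) = \left(-28 + \frac{1}{5} - 870\right) \left(- \frac{1}{7991}\right) - \left(-81 + 18 \cdot 2704\right) = \left(-28 + \frac{1}{5} - 870\right) \left(- \frac{1}{7991}\right) - \left(-81 + 48672\right) = \left(- \frac{4489}{5}\right) \left(- \frac{1}{7991}\right) - 48591 = \frac{4489}{39955} - 48591 = - \frac{1941448916}{39955}$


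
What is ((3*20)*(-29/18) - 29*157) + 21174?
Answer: 49573/3 ≈ 16524.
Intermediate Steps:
((3*20)*(-29/18) - 29*157) + 21174 = (60*(-29*1/18) - 4553) + 21174 = (60*(-29/18) - 4553) + 21174 = (-290/3 - 4553) + 21174 = -13949/3 + 21174 = 49573/3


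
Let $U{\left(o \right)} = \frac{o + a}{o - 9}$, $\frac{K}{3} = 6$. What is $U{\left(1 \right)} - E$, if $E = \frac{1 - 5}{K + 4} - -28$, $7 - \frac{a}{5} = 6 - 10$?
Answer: $- \frac{383}{11} \approx -34.818$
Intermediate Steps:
$a = 55$ ($a = 35 - 5 \left(6 - 10\right) = 35 - -20 = 35 + 20 = 55$)
$K = 18$ ($K = 3 \cdot 6 = 18$)
$U{\left(o \right)} = \frac{55 + o}{-9 + o}$ ($U{\left(o \right)} = \frac{o + 55}{o - 9} = \frac{55 + o}{-9 + o}$)
$E = \frac{306}{11}$ ($E = \frac{1 - 5}{18 + 4} - -28 = - \frac{4}{22} + 28 = \left(-4\right) \frac{1}{22} + 28 = - \frac{2}{11} + 28 = \frac{306}{11} \approx 27.818$)
$U{\left(1 \right)} - E = \frac{55 + 1}{-9 + 1} - \frac{306}{11} = \frac{1}{-8} \cdot 56 - \frac{306}{11} = \left(- \frac{1}{8}\right) 56 - \frac{306}{11} = -7 - \frac{306}{11} = - \frac{383}{11}$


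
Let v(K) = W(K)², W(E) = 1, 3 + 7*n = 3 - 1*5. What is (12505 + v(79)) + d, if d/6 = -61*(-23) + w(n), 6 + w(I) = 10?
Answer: 20948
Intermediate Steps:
n = -5/7 (n = -3/7 + (3 - 1*5)/7 = -3/7 + (3 - 5)/7 = -3/7 + (⅐)*(-2) = -3/7 - 2/7 = -5/7 ≈ -0.71429)
w(I) = 4 (w(I) = -6 + 10 = 4)
v(K) = 1 (v(K) = 1² = 1)
d = 8442 (d = 6*(-61*(-23) + 4) = 6*(1403 + 4) = 6*1407 = 8442)
(12505 + v(79)) + d = (12505 + 1) + 8442 = 12506 + 8442 = 20948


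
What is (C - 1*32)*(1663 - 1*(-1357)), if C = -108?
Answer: -422800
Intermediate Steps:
(C - 1*32)*(1663 - 1*(-1357)) = (-108 - 1*32)*(1663 - 1*(-1357)) = (-108 - 32)*(1663 + 1357) = -140*3020 = -422800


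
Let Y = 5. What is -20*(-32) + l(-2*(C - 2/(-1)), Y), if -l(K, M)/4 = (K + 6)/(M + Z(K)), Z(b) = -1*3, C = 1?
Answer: 640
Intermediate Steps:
Z(b) = -3
l(K, M) = -4*(6 + K)/(-3 + M) (l(K, M) = -4*(K + 6)/(M - 3) = -4*(6 + K)/(-3 + M))
-20*(-32) + l(-2*(C - 2/(-1)), Y) = -20*(-32) + 4*(-6 - (-2)*(1 - 2/(-1)))/(-3 + 5) = 640 + 4*(-6 - (-2)*(1 - 2*(-1)))/2 = 640 + 4*(½)*(-6 - (-2)*(1 + 2)) = 640 + 4*(½)*(-6 - (-2)*3) = 640 + 4*(½)*(-6 - 1*(-6)) = 640 + 4*(½)*(-6 + 6) = 640 + 4*(½)*0 = 640 + 0 = 640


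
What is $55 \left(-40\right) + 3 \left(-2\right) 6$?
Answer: $-2236$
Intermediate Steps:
$55 \left(-40\right) + 3 \left(-2\right) 6 = -2200 - 36 = -2236$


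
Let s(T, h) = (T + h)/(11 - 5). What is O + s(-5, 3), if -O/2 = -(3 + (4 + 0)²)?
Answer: 113/3 ≈ 37.667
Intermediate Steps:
s(T, h) = T/6 + h/6 (s(T, h) = (T + h)/6 = (T + h)*(⅙) = T/6 + h/6)
O = 38 (O = -(-2)*(3 + (4 + 0)²) = -(-2)*(3 + 4²) = -(-2)*(3 + 16) = -(-2)*19 = -2*(-19) = 38)
O + s(-5, 3) = 38 + ((⅙)*(-5) + (⅙)*3) = 38 + (-⅚ + ½) = 38 - ⅓ = 113/3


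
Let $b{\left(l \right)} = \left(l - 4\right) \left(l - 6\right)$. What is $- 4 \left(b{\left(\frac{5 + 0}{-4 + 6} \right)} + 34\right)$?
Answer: $-157$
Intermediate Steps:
$b{\left(l \right)} = \left(-6 + l\right) \left(-4 + l\right)$ ($b{\left(l \right)} = \left(-4 + l\right) \left(-6 + l\right) = \left(-6 + l\right) \left(-4 + l\right)$)
$- 4 \left(b{\left(\frac{5 + 0}{-4 + 6} \right)} + 34\right) = - 4 \left(\left(24 + \left(\frac{5 + 0}{-4 + 6}\right)^{2} - 10 \frac{5 + 0}{-4 + 6}\right) + 34\right) = - 4 \left(\left(24 + \left(\frac{5}{2}\right)^{2} - 10 \cdot \frac{5}{2}\right) + 34\right) = - 4 \left(\left(24 + \left(5 \cdot \frac{1}{2}\right)^{2} - 10 \cdot 5 \cdot \frac{1}{2}\right) + 34\right) = - 4 \left(\left(24 + \left(\frac{5}{2}\right)^{2} - 25\right) + 34\right) = - 4 \left(\left(24 + \frac{25}{4} - 25\right) + 34\right) = - 4 \left(\frac{21}{4} + 34\right) = \left(-4\right) \frac{157}{4} = -157$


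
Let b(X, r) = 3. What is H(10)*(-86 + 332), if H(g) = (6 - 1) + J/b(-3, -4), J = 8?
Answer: 1886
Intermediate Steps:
H(g) = 23/3 (H(g) = (6 - 1) + 8/3 = 5 + 8*(1/3) = 5 + 8/3 = 23/3)
H(10)*(-86 + 332) = 23*(-86 + 332)/3 = (23/3)*246 = 1886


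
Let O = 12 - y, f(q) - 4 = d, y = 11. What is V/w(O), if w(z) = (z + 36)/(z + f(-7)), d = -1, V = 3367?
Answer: 364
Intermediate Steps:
f(q) = 3 (f(q) = 4 - 1 = 3)
O = 1 (O = 12 - 1*11 = 12 - 11 = 1)
w(z) = (36 + z)/(3 + z) (w(z) = (z + 36)/(z + 3) = (36 + z)/(3 + z))
V/w(O) = 3367/(((36 + 1)/(3 + 1))) = 3367/((37/4)) = 3367/(((1/4)*37)) = 3367/(37/4) = 3367*(4/37) = 364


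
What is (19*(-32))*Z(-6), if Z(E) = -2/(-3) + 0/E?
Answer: -1216/3 ≈ -405.33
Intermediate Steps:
Z(E) = ⅔ (Z(E) = -2*(-⅓) + 0 = ⅔ + 0 = ⅔)
(19*(-32))*Z(-6) = (19*(-32))*(⅔) = -608*⅔ = -1216/3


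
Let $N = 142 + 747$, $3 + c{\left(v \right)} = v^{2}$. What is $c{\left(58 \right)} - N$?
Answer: $2472$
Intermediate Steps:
$c{\left(v \right)} = -3 + v^{2}$
$N = 889$
$c{\left(58 \right)} - N = \left(-3 + 58^{2}\right) - 889 = \left(-3 + 3364\right) - 889 = 3361 - 889 = 2472$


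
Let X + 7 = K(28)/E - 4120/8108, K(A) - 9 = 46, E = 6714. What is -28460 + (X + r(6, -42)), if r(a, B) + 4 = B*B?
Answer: -363469791481/13609278 ≈ -26708.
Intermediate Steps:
K(A) = 55 (K(A) = 9 + 46 = 55)
r(a, B) = -4 + B² (r(a, B) = -4 + B*B = -4 + B²)
X = -102068881/13609278 (X = -7 + (55/6714 - 4120/8108) = -7 + (55*(1/6714) - 4120*1/8108) = -7 + (55/6714 - 1030/2027) = -7 - 6803935/13609278 = -102068881/13609278 ≈ -7.4999)
-28460 + (X + r(6, -42)) = -28460 + (-102068881/13609278 + (-4 + (-42)²)) = -28460 + (-102068881/13609278 + (-4 + 1764)) = -28460 + (-102068881/13609278 + 1760) = -28460 + 23850260399/13609278 = -363469791481/13609278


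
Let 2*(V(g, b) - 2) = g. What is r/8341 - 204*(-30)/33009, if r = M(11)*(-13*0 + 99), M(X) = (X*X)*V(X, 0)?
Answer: 2011105335/183552046 ≈ 10.957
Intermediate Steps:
V(g, b) = 2 + g/2
M(X) = X²*(2 + X/2) (M(X) = (X*X)*(2 + X/2) = X²*(2 + X/2))
r = 179685/2 (r = ((½)*11²*(4 + 11))*(-13*0 + 99) = ((½)*121*15)*(0 + 99) = (1815/2)*99 = 179685/2 ≈ 89843.)
r/8341 - 204*(-30)/33009 = (179685/2)/8341 - 204*(-30)/33009 = (179685/2)*(1/8341) + 6120*(1/33009) = 179685/16682 + 2040/11003 = 2011105335/183552046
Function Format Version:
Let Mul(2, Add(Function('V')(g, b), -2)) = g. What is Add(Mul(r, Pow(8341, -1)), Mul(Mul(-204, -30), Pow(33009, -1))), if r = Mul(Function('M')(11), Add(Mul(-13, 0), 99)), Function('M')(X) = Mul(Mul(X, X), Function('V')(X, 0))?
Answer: Rational(2011105335, 183552046) ≈ 10.957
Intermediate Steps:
Function('V')(g, b) = Add(2, Mul(Rational(1, 2), g))
Function('M')(X) = Mul(Pow(X, 2), Add(2, Mul(Rational(1, 2), X))) (Function('M')(X) = Mul(Mul(X, X), Add(2, Mul(Rational(1, 2), X))) = Mul(Pow(X, 2), Add(2, Mul(Rational(1, 2), X))))
r = Rational(179685, 2) (r = Mul(Mul(Rational(1, 2), Pow(11, 2), Add(4, 11)), Add(Mul(-13, 0), 99)) = Mul(Mul(Rational(1, 2), 121, 15), Add(0, 99)) = Mul(Rational(1815, 2), 99) = Rational(179685, 2) ≈ 89843.)
Add(Mul(r, Pow(8341, -1)), Mul(Mul(-204, -30), Pow(33009, -1))) = Add(Mul(Rational(179685, 2), Pow(8341, -1)), Mul(Mul(-204, -30), Pow(33009, -1))) = Add(Mul(Rational(179685, 2), Rational(1, 8341)), Mul(6120, Rational(1, 33009))) = Add(Rational(179685, 16682), Rational(2040, 11003)) = Rational(2011105335, 183552046)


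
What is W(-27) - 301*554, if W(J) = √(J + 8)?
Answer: -166754 + I*√19 ≈ -1.6675e+5 + 4.3589*I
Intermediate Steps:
W(J) = √(8 + J)
W(-27) - 301*554 = √(8 - 27) - 301*554 = √(-19) - 166754 = I*√19 - 166754 = -166754 + I*√19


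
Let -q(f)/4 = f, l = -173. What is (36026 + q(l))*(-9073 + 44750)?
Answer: 1309988086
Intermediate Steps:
q(f) = -4*f
(36026 + q(l))*(-9073 + 44750) = (36026 - 4*(-173))*(-9073 + 44750) = (36026 + 692)*35677 = 36718*35677 = 1309988086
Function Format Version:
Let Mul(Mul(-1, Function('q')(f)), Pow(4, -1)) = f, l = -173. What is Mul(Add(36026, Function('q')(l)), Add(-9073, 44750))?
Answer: 1309988086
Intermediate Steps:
Function('q')(f) = Mul(-4, f)
Mul(Add(36026, Function('q')(l)), Add(-9073, 44750)) = Mul(Add(36026, Mul(-4, -173)), Add(-9073, 44750)) = Mul(Add(36026, 692), 35677) = Mul(36718, 35677) = 1309988086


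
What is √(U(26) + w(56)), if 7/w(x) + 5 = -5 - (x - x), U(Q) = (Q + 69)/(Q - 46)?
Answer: I*√545/10 ≈ 2.3345*I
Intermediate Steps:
U(Q) = (69 + Q)/(-46 + Q)
w(x) = -7/10 (w(x) = 7/(-5 + (-5 - (x - x))) = 7/(-5 + (-5 - 1*0)) = 7/(-5 + (-5 + 0)) = 7/(-5 - 5) = 7/(-10) = 7*(-⅒) = -7/10)
√(U(26) + w(56)) = √((69 + 26)/(-46 + 26) - 7/10) = √(95/(-20) - 7/10) = √(-1/20*95 - 7/10) = √(-19/4 - 7/10) = √(-109/20) = I*√545/10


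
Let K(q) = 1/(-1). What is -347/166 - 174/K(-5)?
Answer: 28537/166 ≈ 171.91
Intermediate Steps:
K(q) = -1
-347/166 - 174/K(-5) = -347/166 - 174/(-1) = -347*1/166 - 174*(-1) = -347/166 + 174 = 28537/166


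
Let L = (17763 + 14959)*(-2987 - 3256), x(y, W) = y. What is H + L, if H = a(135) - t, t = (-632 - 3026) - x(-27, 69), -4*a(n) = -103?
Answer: -817119157/4 ≈ -2.0428e+8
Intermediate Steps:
a(n) = 103/4 (a(n) = -¼*(-103) = 103/4)
t = -3631 (t = (-632 - 3026) - 1*(-27) = -3658 + 27 = -3631)
H = 14627/4 (H = 103/4 - 1*(-3631) = 103/4 + 3631 = 14627/4 ≈ 3656.8)
L = -204283446 (L = 32722*(-6243) = -204283446)
H + L = 14627/4 - 204283446 = -817119157/4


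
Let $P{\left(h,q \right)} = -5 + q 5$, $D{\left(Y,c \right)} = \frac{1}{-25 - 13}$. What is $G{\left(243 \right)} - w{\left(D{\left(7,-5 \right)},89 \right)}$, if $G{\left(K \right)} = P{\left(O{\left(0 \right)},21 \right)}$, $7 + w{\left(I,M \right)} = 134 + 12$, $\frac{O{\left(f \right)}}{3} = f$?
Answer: $-39$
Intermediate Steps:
$O{\left(f \right)} = 3 f$
$D{\left(Y,c \right)} = - \frac{1}{38}$ ($D{\left(Y,c \right)} = \frac{1}{-38} = - \frac{1}{38}$)
$w{\left(I,M \right)} = 139$ ($w{\left(I,M \right)} = -7 + \left(134 + 12\right) = -7 + 146 = 139$)
$P{\left(h,q \right)} = -5 + 5 q$
$G{\left(K \right)} = 100$ ($G{\left(K \right)} = -5 + 5 \cdot 21 = -5 + 105 = 100$)
$G{\left(243 \right)} - w{\left(D{\left(7,-5 \right)},89 \right)} = 100 - 139 = -39$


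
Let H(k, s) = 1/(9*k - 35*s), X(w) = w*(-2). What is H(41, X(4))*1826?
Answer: 166/59 ≈ 2.8136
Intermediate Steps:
X(w) = -2*w
H(k, s) = 1/(-35*s + 9*k)
H(41, X(4))*1826 = 1826/(-(-70)*4 + 9*41) = 1826/(-35*(-8) + 369) = 1826/(280 + 369) = 1826/649 = (1/649)*1826 = 166/59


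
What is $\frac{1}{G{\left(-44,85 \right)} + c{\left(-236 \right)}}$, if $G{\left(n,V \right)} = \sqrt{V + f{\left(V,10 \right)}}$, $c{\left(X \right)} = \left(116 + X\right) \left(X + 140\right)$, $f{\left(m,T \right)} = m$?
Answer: $\frac{1152}{13271023} - \frac{\sqrt{170}}{132710230} \approx 8.6707 \cdot 10^{-5}$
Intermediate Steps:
$c{\left(X \right)} = \left(116 + X\right) \left(140 + X\right)$
$G{\left(n,V \right)} = \sqrt{2} \sqrt{V}$ ($G{\left(n,V \right)} = \sqrt{V + V} = \sqrt{2 V} = \sqrt{2} \sqrt{V}$)
$\frac{1}{G{\left(-44,85 \right)} + c{\left(-236 \right)}} = \frac{1}{\sqrt{2} \sqrt{85} + \left(16240 + \left(-236\right)^{2} + 256 \left(-236\right)\right)} = \frac{1}{\sqrt{170} + \left(16240 + 55696 - 60416\right)} = \frac{1}{\sqrt{170} + 11520} = \frac{1}{11520 + \sqrt{170}}$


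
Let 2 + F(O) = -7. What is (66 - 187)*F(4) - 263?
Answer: 826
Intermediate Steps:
F(O) = -9 (F(O) = -2 - 7 = -9)
(66 - 187)*F(4) - 263 = (66 - 187)*(-9) - 263 = -121*(-9) - 263 = 1089 - 263 = 826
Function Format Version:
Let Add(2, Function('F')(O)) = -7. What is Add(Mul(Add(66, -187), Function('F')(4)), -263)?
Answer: 826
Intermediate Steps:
Function('F')(O) = -9 (Function('F')(O) = Add(-2, -7) = -9)
Add(Mul(Add(66, -187), Function('F')(4)), -263) = Add(Mul(Add(66, -187), -9), -263) = Add(Mul(-121, -9), -263) = Add(1089, -263) = 826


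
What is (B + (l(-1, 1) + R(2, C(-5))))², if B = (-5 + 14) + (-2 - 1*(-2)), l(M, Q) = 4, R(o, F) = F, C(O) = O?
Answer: 64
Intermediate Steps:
B = 9 (B = 9 + (-2 + 2) = 9 + 0 = 9)
(B + (l(-1, 1) + R(2, C(-5))))² = (9 + (4 - 5))² = (9 - 1)² = 8² = 64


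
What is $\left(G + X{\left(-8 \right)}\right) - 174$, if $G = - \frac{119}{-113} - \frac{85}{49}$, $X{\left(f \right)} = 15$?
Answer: $- \frac{884157}{5537} \approx -159.68$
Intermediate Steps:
$G = - \frac{3774}{5537}$ ($G = \left(-119\right) \left(- \frac{1}{113}\right) - \frac{85}{49} = \frac{119}{113} - \frac{85}{49} = - \frac{3774}{5537} \approx -0.6816$)
$\left(G + X{\left(-8 \right)}\right) - 174 = \left(- \frac{3774}{5537} + 15\right) - 174 = \frac{79281}{5537} - 174 = - \frac{884157}{5537}$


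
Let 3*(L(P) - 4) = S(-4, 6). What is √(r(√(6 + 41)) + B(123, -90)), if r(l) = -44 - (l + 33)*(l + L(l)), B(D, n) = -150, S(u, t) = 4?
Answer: √(-3753 - 345*√47)/3 ≈ 26.073*I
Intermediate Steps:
L(P) = 16/3 (L(P) = 4 + (⅓)*4 = 4 + 4/3 = 16/3)
r(l) = -44 - (33 + l)*(16/3 + l) (r(l) = -44 - (l + 33)*(l + 16/3) = -44 - (33 + l)*(16/3 + l))
√(r(√(6 + 41)) + B(123, -90)) = √((-220 - (√(6 + 41))² - 115*√(6 + 41)/3) - 150) = √((-220 - (√47)² - 115*√47/3) - 150) = √((-220 - 1*47 - 115*√47/3) - 150) = √((-220 - 47 - 115*√47/3) - 150) = √((-267 - 115*√47/3) - 150) = √(-417 - 115*√47/3)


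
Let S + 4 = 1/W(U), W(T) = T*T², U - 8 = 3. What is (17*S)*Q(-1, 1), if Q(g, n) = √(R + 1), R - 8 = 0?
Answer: -271473/1331 ≈ -203.96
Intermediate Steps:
R = 8 (R = 8 + 0 = 8)
U = 11 (U = 8 + 3 = 11)
W(T) = T³
Q(g, n) = 3 (Q(g, n) = √(8 + 1) = √9 = 3)
S = -5323/1331 (S = -4 + 1/(11³) = -4 + 1/1331 = -5323/1331 ≈ -3.9992)
(17*S)*Q(-1, 1) = (17*(-5323/1331))*3 = -90491/1331*3 = -271473/1331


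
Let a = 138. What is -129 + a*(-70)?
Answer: -9789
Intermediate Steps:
-129 + a*(-70) = -129 + 138*(-70) = -129 - 9660 = -9789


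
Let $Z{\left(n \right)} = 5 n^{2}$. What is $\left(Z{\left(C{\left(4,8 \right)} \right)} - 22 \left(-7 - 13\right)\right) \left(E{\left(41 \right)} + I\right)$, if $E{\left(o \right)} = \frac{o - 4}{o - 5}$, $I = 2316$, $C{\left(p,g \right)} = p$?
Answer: $\frac{10843690}{9} \approx 1.2049 \cdot 10^{6}$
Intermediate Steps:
$E{\left(o \right)} = \frac{-4 + o}{-5 + o}$
$\left(Z{\left(C{\left(4,8 \right)} \right)} - 22 \left(-7 - 13\right)\right) \left(E{\left(41 \right)} + I\right) = \left(5 \cdot 4^{2} - 22 \left(-7 - 13\right)\right) \left(\frac{-4 + 41}{-5 + 41} + 2316\right) = \left(5 \cdot 16 - -440\right) \left(\frac{1}{36} \cdot 37 + 2316\right) = \left(80 + 440\right) \left(\frac{1}{36} \cdot 37 + 2316\right) = 520 \left(\frac{37}{36} + 2316\right) = 520 \cdot \frac{83413}{36} = \frac{10843690}{9}$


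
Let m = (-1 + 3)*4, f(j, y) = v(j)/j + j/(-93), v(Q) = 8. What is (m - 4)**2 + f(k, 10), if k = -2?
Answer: 1118/93 ≈ 12.021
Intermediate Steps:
f(j, y) = 8/j - j/93 (f(j, y) = 8/j + j/(-93) = 8/j + j*(-1/93) = 8/j - j/93)
m = 8 (m = 2*4 = 8)
(m - 4)**2 + f(k, 10) = (8 - 4)**2 + (8/(-2) - 1/93*(-2)) = 4**2 + (8*(-1/2) + 2/93) = 16 + (-4 + 2/93) = 16 - 370/93 = 1118/93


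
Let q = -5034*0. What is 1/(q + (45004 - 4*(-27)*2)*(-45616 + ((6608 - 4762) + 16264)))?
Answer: -1/1243821320 ≈ -8.0397e-10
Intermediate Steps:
q = 0
1/(q + (45004 - 4*(-27)*2)*(-45616 + ((6608 - 4762) + 16264))) = 1/(0 + (45004 - 4*(-27)*2)*(-45616 + ((6608 - 4762) + 16264))) = 1/(0 + (45004 + 108*2)*(-45616 + (1846 + 16264))) = 1/(0 + (45004 + 216)*(-45616 + 18110)) = 1/(0 + 45220*(-27506)) = 1/(0 - 1243821320) = 1/(-1243821320) = -1/1243821320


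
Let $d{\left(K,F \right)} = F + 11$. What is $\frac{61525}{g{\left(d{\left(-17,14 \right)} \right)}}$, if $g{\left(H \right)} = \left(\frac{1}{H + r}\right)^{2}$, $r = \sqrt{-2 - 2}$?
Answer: $38207025 + 6152500 i \approx 3.8207 \cdot 10^{7} + 6.1525 \cdot 10^{6} i$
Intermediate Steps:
$d{\left(K,F \right)} = 11 + F$
$r = 2 i$ ($r = \sqrt{-4} = 2 i \approx 2.0 i$)
$g{\left(H \right)} = \frac{1}{\left(H + 2 i\right)^{2}}$ ($g{\left(H \right)} = \left(\frac{1}{H + 2 i}\right)^{2} = \frac{1}{\left(H + 2 i\right)^{2}}$)
$\frac{61525}{g{\left(d{\left(-17,14 \right)} \right)}} = \frac{61525}{\frac{1}{\left(\left(11 + 14\right) + 2 i\right)^{2}}} = \frac{61525}{\frac{1}{\left(25 + 2 i\right)^{2}}} = 61525 \left(25 + 2 i\right)^{2}$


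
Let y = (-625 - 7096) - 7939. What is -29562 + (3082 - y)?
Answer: -10820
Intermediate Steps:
y = -15660 (y = -7721 - 7939 = -15660)
-29562 + (3082 - y) = -29562 + (3082 - 1*(-15660)) = -29562 + (3082 + 15660) = -29562 + 18742 = -10820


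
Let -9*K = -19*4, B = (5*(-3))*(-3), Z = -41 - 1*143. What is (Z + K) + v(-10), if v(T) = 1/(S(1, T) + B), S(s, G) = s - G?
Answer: -88471/504 ≈ -175.54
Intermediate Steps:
Z = -184 (Z = -41 - 143 = -184)
B = 45 (B = -15*(-3) = 45)
v(T) = 1/(46 - T) (v(T) = 1/((1 - T) + 45) = 1/(46 - T))
K = 76/9 (K = -(-19)*4/9 = -⅑*(-76) = 76/9 ≈ 8.4444)
(Z + K) + v(-10) = (-184 + 76/9) - 1/(-46 - 10) = -1580/9 - 1/(-56) = -1580/9 - 1*(-1/56) = -1580/9 + 1/56 = -88471/504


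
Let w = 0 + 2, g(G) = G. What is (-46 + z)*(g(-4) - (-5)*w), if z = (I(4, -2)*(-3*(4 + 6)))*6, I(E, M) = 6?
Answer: -6756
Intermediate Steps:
w = 2
z = -1080 (z = (6*(-3*(4 + 6)))*6 = (6*(-3*10))*6 = (6*(-30))*6 = -180*6 = -1080)
(-46 + z)*(g(-4) - (-5)*w) = (-46 - 1080)*(-4 - (-5)*2) = -1126*(-4 - 1*(-10)) = -1126*(-4 + 10) = -1126*6 = -6756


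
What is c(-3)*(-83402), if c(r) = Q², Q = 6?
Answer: -3002472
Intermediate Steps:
c(r) = 36 (c(r) = 6² = 36)
c(-3)*(-83402) = 36*(-83402) = -3002472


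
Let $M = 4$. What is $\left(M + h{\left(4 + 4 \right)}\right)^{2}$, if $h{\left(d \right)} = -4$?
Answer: $0$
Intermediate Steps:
$\left(M + h{\left(4 + 4 \right)}\right)^{2} = \left(4 - 4\right)^{2} = 0^{2} = 0$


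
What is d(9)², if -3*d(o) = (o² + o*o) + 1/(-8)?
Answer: 1677025/576 ≈ 2911.5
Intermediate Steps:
d(o) = 1/24 - 2*o²/3 (d(o) = -((o² + o*o) + 1/(-8))/3 = -((o² + o²) - ⅛)/3 = -(2*o² - ⅛)/3 = -(-⅛ + 2*o²)/3 = 1/24 - 2*o²/3)
d(9)² = (1/24 - ⅔*9²)² = (1/24 - ⅔*81)² = (1/24 - 54)² = (-1295/24)² = 1677025/576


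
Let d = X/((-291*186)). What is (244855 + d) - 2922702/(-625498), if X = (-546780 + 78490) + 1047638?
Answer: 230264844422908/940436243 ≈ 2.4485e+5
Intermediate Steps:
X = 579348 (X = -468290 + 1047638 = 579348)
d = -32186/3007 (d = 579348/((-291*186)) = 579348/((-1*54126)) = 579348/(-54126) = 579348*(-1/54126) = -32186/3007 ≈ -10.704)
(244855 + d) - 2922702/(-625498) = (244855 - 32186/3007) - 2922702/(-625498) = 736246799/3007 - 2922702*(-1/625498) = 736246799/3007 + 1461351/312749 = 230264844422908/940436243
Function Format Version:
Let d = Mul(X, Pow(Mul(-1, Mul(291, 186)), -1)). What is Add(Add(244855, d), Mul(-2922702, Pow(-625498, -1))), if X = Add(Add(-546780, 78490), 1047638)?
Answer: Rational(230264844422908, 940436243) ≈ 2.4485e+5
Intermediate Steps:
X = 579348 (X = Add(-468290, 1047638) = 579348)
d = Rational(-32186, 3007) (d = Mul(579348, Pow(Mul(-1, Mul(291, 186)), -1)) = Mul(579348, Pow(Mul(-1, 54126), -1)) = Mul(579348, Pow(-54126, -1)) = Mul(579348, Rational(-1, 54126)) = Rational(-32186, 3007) ≈ -10.704)
Add(Add(244855, d), Mul(-2922702, Pow(-625498, -1))) = Add(Add(244855, Rational(-32186, 3007)), Mul(-2922702, Pow(-625498, -1))) = Add(Rational(736246799, 3007), Mul(-2922702, Rational(-1, 625498))) = Add(Rational(736246799, 3007), Rational(1461351, 312749)) = Rational(230264844422908, 940436243)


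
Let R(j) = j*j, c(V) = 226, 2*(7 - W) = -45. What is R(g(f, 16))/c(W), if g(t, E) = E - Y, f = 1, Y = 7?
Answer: 81/226 ≈ 0.35841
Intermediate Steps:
W = 59/2 (W = 7 - ½*(-45) = 7 + 45/2 = 59/2 ≈ 29.500)
g(t, E) = -7 + E (g(t, E) = E - 1*7 = E - 7 = -7 + E)
R(j) = j²
R(g(f, 16))/c(W) = (-7 + 16)²/226 = 9²*(1/226) = 81*(1/226) = 81/226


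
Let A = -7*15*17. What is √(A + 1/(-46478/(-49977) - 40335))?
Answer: I*√7253083678500029224074/2015775817 ≈ 42.249*I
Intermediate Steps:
A = -1785 (A = -105*17 = -1785)
√(A + 1/(-46478/(-49977) - 40335)) = √(-1785 + 1/(-46478/(-49977) - 40335)) = √(-1785 + 1/(-46478*(-1/49977) - 40335)) = √(-1785 + 1/(46478/49977 - 40335)) = √(-1785 + 1/(-2015775817/49977)) = √(-1785 - 49977/2015775817) = √(-3598159883322/2015775817) = I*√7253083678500029224074/2015775817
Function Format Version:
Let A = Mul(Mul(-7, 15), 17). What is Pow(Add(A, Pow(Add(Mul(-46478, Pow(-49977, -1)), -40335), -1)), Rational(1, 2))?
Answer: Mul(Rational(1, 2015775817), I, Pow(7253083678500029224074, Rational(1, 2))) ≈ Mul(42.249, I)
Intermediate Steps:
A = -1785 (A = Mul(-105, 17) = -1785)
Pow(Add(A, Pow(Add(Mul(-46478, Pow(-49977, -1)), -40335), -1)), Rational(1, 2)) = Pow(Add(-1785, Pow(Add(Mul(-46478, Pow(-49977, -1)), -40335), -1)), Rational(1, 2)) = Pow(Add(-1785, Pow(Add(Mul(-46478, Rational(-1, 49977)), -40335), -1)), Rational(1, 2)) = Pow(Add(-1785, Pow(Add(Rational(46478, 49977), -40335), -1)), Rational(1, 2)) = Pow(Add(-1785, Pow(Rational(-2015775817, 49977), -1)), Rational(1, 2)) = Pow(Add(-1785, Rational(-49977, 2015775817)), Rational(1, 2)) = Pow(Rational(-3598159883322, 2015775817), Rational(1, 2)) = Mul(Rational(1, 2015775817), I, Pow(7253083678500029224074, Rational(1, 2)))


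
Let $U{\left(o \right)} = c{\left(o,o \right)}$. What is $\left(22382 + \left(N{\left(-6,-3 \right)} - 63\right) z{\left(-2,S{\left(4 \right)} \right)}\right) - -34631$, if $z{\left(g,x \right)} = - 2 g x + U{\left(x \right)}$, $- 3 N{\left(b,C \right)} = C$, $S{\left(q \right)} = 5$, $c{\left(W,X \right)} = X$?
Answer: $55463$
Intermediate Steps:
$U{\left(o \right)} = o$
$N{\left(b,C \right)} = - \frac{C}{3}$
$z{\left(g,x \right)} = x - 2 g x$ ($z{\left(g,x \right)} = - 2 g x + x = x - 2 g x$)
$\left(22382 + \left(N{\left(-6,-3 \right)} - 63\right) z{\left(-2,S{\left(4 \right)} \right)}\right) - -34631 = \left(22382 + \left(\left(- \frac{1}{3}\right) \left(-3\right) - 63\right) 5 \left(1 - -4\right)\right) - -34631 = \left(22382 + \left(1 - 63\right) 5 \left(1 + 4\right)\right) + 34631 = \left(22382 - 62 \cdot 5 \cdot 5\right) + 34631 = \left(22382 - 1550\right) + 34631 = 20832 + 34631 = 55463$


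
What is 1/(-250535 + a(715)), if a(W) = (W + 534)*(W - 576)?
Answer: -1/76924 ≈ -1.3000e-5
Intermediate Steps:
a(W) = (-576 + W)*(534 + W) (a(W) = (534 + W)*(-576 + W) = (-576 + W)*(534 + W))
1/(-250535 + a(715)) = 1/(-250535 + (-307584 + 715² - 42*715)) = 1/(-250535 + (-307584 + 511225 - 30030)) = 1/(-250535 + 173611) = 1/(-76924) = -1/76924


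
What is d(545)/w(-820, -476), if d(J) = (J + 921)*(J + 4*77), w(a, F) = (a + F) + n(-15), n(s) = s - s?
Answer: -625249/648 ≈ -964.89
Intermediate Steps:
n(s) = 0
w(a, F) = F + a (w(a, F) = (a + F) + 0 = (F + a) + 0 = F + a)
d(J) = (308 + J)*(921 + J) (d(J) = (921 + J)*(J + 308) = (921 + J)*(308 + J) = (308 + J)*(921 + J))
d(545)/w(-820, -476) = (283668 + 545² + 1229*545)/(-476 - 820) = (283668 + 297025 + 669805)/(-1296) = 1250498*(-1/1296) = -625249/648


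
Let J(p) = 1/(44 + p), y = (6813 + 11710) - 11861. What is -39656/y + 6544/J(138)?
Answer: 3967227820/3331 ≈ 1.1910e+6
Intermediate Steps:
y = 6662 (y = 18523 - 11861 = 6662)
-39656/y + 6544/J(138) = -39656/6662 + 6544/(1/(44 + 138)) = -39656*1/6662 + 6544/(1/182) = -19828/3331 + 6544/(1/182) = -19828/3331 + 6544*182 = -19828/3331 + 1191008 = 3967227820/3331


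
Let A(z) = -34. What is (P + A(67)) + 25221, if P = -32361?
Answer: -7174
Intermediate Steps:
(P + A(67)) + 25221 = (-32361 - 34) + 25221 = -32395 + 25221 = -7174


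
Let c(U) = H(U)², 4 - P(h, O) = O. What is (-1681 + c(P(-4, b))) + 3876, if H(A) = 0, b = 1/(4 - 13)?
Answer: 2195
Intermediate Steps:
b = -⅑ (b = 1/(-9) = -⅑ ≈ -0.11111)
P(h, O) = 4 - O
c(U) = 0 (c(U) = 0² = 0)
(-1681 + c(P(-4, b))) + 3876 = (-1681 + 0) + 3876 = -1681 + 3876 = 2195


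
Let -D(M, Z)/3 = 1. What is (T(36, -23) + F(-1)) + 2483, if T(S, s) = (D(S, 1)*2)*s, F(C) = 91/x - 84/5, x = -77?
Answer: 143166/55 ≈ 2603.0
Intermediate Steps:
D(M, Z) = -3 (D(M, Z) = -3*1 = -3)
F(C) = -989/55 (F(C) = 91/(-77) - 84/5 = 91*(-1/77) - 84*⅕ = -13/11 - 84/5 = -989/55)
T(S, s) = -6*s (T(S, s) = (-3*2)*s = -6*s)
(T(36, -23) + F(-1)) + 2483 = (-6*(-23) - 989/55) + 2483 = (138 - 989/55) + 2483 = 6601/55 + 2483 = 143166/55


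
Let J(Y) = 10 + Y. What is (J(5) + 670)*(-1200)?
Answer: -822000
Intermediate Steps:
(J(5) + 670)*(-1200) = ((10 + 5) + 670)*(-1200) = (15 + 670)*(-1200) = 685*(-1200) = -822000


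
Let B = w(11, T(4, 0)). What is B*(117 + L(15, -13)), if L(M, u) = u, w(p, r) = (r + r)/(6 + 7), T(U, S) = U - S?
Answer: 64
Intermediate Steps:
w(p, r) = 2*r/13 (w(p, r) = (2*r)/13 = (2*r)*(1/13) = 2*r/13)
B = 8/13 (B = 2*(4 - 1*0)/13 = 2*(4 + 0)/13 = (2/13)*4 = 8/13 ≈ 0.61539)
B*(117 + L(15, -13)) = 8*(117 - 13)/13 = (8/13)*104 = 64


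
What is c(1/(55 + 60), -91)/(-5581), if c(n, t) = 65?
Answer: -65/5581 ≈ -0.011647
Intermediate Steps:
c(1/(55 + 60), -91)/(-5581) = 65/(-5581) = 65*(-1/5581) = -65/5581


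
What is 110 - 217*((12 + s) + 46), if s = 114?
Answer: -37214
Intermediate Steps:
110 - 217*((12 + s) + 46) = 110 - 217*((12 + 114) + 46) = 110 - 217*(126 + 46) = 110 - 217*172 = 110 - 37324 = -37214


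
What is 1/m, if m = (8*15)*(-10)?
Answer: -1/1200 ≈ -0.00083333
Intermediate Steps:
m = -1200 (m = 120*(-10) = -1200)
1/m = 1/(-1200) = -1/1200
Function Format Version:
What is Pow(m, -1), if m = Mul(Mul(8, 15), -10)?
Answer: Rational(-1, 1200) ≈ -0.00083333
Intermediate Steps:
m = -1200 (m = Mul(120, -10) = -1200)
Pow(m, -1) = Pow(-1200, -1) = Rational(-1, 1200)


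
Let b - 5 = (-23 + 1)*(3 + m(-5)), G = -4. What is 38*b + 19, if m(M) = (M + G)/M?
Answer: -19019/5 ≈ -3803.8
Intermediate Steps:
m(M) = (-4 + M)/M (m(M) = (M - 4)/M = (-4 + M)/M)
b = -503/5 (b = 5 + (-23 + 1)*(3 + (-4 - 5)/(-5)) = 5 - 22*(3 - ⅕*(-9)) = 5 - 22*(3 + 9/5) = 5 - 22*24/5 = 5 - 528/5 = -503/5 ≈ -100.60)
38*b + 19 = 38*(-503/5) + 19 = -19114/5 + 19 = -19019/5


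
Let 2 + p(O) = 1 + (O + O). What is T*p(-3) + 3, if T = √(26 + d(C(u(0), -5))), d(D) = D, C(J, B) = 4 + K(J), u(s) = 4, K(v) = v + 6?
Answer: 3 - 14*√10 ≈ -41.272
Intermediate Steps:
K(v) = 6 + v
C(J, B) = 10 + J (C(J, B) = 4 + (6 + J) = 10 + J)
T = 2*√10 (T = √(26 + (10 + 4)) = √(26 + 14) = √40 = 2*√10 ≈ 6.3246)
p(O) = -1 + 2*O (p(O) = -2 + (1 + (O + O)) = -2 + (1 + 2*O) = -1 + 2*O)
T*p(-3) + 3 = (2*√10)*(-1 + 2*(-3)) + 3 = (2*√10)*(-1 - 6) + 3 = (2*√10)*(-7) + 3 = -14*√10 + 3 = 3 - 14*√10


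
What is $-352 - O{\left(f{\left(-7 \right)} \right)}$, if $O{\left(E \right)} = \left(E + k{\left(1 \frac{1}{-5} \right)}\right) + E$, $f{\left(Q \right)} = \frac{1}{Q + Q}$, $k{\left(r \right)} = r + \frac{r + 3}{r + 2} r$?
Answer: $- \frac{110674}{315} \approx -351.35$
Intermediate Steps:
$k{\left(r \right)} = r + \frac{r \left(3 + r\right)}{2 + r}$ ($k{\left(r \right)} = r + \frac{3 + r}{2 + r} r = r + \frac{r \left(3 + r\right)}{2 + r}$)
$f{\left(Q \right)} = \frac{1}{2 Q}$
$O{\left(E \right)} = - \frac{23}{45} + 2 E$ ($O{\left(E \right)} = \left(E + \frac{1 \frac{1}{-5} \left(5 + 2 \cdot 1 \frac{1}{-5}\right)}{2 + 1 \frac{1}{-5}}\right) + E = \left(E + \frac{1 \left(- \frac{1}{5}\right) \left(5 + 2 \cdot 1 \left(- \frac{1}{5}\right)\right)}{2 + 1 \left(- \frac{1}{5}\right)}\right) + E = \left(E - \frac{5 + 2 \left(- \frac{1}{5}\right)}{5 \left(2 - \frac{1}{5}\right)}\right) + E = \left(E - \frac{5 - \frac{2}{5}}{5 \cdot \frac{9}{5}}\right) + E = \left(E - \frac{1}{9} \cdot \frac{23}{5}\right) + E = \left(E - \frac{23}{45}\right) + E = \left(- \frac{23}{45} + E\right) + E = - \frac{23}{45} + 2 E$)
$-352 - O{\left(f{\left(-7 \right)} \right)} = -352 - \left(- \frac{23}{45} + 2 \frac{1}{2 \left(-7\right)}\right) = -352 - \left(- \frac{23}{45} + 2 \cdot \frac{1}{2} \left(- \frac{1}{7}\right)\right) = -352 - \left(- \frac{23}{45} + 2 \left(- \frac{1}{14}\right)\right) = -352 - \left(- \frac{23}{45} - \frac{1}{7}\right) = -352 - - \frac{206}{315} = -352 + \frac{206}{315} = - \frac{110674}{315}$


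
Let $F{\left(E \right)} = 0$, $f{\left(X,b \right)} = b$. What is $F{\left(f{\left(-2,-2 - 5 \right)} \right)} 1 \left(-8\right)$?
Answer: $0$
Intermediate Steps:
$F{\left(f{\left(-2,-2 - 5 \right)} \right)} 1 \left(-8\right) = 0 \cdot 1 \left(-8\right) = 0 \left(-8\right) = 0$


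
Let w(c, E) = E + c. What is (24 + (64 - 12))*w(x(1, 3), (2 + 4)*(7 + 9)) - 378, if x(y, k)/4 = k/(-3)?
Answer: 6614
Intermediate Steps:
x(y, k) = -4*k/3 (x(y, k) = 4*(k/(-3)) = 4*(k*(-⅓)) = 4*(-k/3) = -4*k/3)
(24 + (64 - 12))*w(x(1, 3), (2 + 4)*(7 + 9)) - 378 = (24 + (64 - 12))*((2 + 4)*(7 + 9) - 4/3*3) - 378 = (24 + 52)*(6*16 - 4) - 378 = 76*(96 - 4) - 378 = 76*92 - 378 = 6992 - 378 = 6614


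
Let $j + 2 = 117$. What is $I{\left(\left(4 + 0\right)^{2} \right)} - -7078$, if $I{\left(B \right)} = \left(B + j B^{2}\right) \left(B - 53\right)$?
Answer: $-1082794$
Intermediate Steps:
$j = 115$ ($j = -2 + 117 = 115$)
$I{\left(B \right)} = \left(-53 + B\right) \left(B + 115 B^{2}\right)$ ($I{\left(B \right)} = \left(B + 115 B^{2}\right) \left(B - 53\right) = \left(B + 115 B^{2}\right) \left(-53 + B\right) = \left(-53 + B\right) \left(B + 115 B^{2}\right)$)
$I{\left(\left(4 + 0\right)^{2} \right)} - -7078 = \left(4 + 0\right)^{2} \left(-53 - 6094 \left(4 + 0\right)^{2} + 115 \left(\left(4 + 0\right)^{2}\right)^{2}\right) - -7078 = 4^{2} \left(-53 - 6094 \cdot 4^{2} + 115 \left(4^{2}\right)^{2}\right) + 7078 = 16 \left(-53 - 97504 + 115 \cdot 16^{2}\right) + 7078 = 16 \left(-53 - 97504 + 115 \cdot 256\right) + 7078 = 16 \left(-53 - 97504 + 29440\right) + 7078 = 16 \left(-68117\right) + 7078 = -1089872 + 7078 = -1082794$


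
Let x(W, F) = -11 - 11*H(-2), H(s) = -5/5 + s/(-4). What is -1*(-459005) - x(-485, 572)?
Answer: 918021/2 ≈ 4.5901e+5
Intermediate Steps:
H(s) = -1 - s/4 (H(s) = -5*1/5 + s*(-1/4) = -1 - s/4)
x(W, F) = -11/2 (x(W, F) = -11 - 11*(-1 - 1/4*(-2)) = -11 - 11*(-1 + 1/2) = -11 - 11*(-1/2) = -11 + 11/2 = -11/2)
-1*(-459005) - x(-485, 572) = -1*(-459005) - 1*(-11/2) = 459005 + 11/2 = 918021/2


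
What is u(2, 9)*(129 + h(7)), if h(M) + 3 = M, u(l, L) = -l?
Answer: -266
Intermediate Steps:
h(M) = -3 + M
u(2, 9)*(129 + h(7)) = (-1*2)*(129 + (-3 + 7)) = -2*(129 + 4) = -2*133 = -266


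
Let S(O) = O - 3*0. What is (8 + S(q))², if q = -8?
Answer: 0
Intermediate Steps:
S(O) = O (S(O) = O + 0 = O)
(8 + S(q))² = (8 - 8)² = 0² = 0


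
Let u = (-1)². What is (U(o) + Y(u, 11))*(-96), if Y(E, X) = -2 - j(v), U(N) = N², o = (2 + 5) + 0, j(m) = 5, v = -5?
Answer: -4032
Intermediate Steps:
u = 1
o = 7 (o = 7 + 0 = 7)
Y(E, X) = -7 (Y(E, X) = -2 - 1*5 = -2 - 5 = -7)
(U(o) + Y(u, 11))*(-96) = (7² - 7)*(-96) = (49 - 7)*(-96) = 42*(-96) = -4032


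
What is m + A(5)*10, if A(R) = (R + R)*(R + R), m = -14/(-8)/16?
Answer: 64007/64 ≈ 1000.1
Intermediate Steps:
m = 7/64 (m = -14*(-⅛)*(1/16) = (7/4)*(1/16) = 7/64 ≈ 0.10938)
A(R) = 4*R² (A(R) = (2*R)*(2*R) = 4*R²)
m + A(5)*10 = 7/64 + (4*5²)*10 = 7/64 + (4*25)*10 = 7/64 + 100*10 = 7/64 + 1000 = 64007/64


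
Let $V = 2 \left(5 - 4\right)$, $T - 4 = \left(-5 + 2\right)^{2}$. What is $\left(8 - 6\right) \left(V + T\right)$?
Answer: $30$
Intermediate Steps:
$T = 13$ ($T = 4 + \left(-5 + 2\right)^{2} = 4 + \left(-3\right)^{2} = 4 + 9 = 13$)
$V = 2$ ($V = 2 \cdot 1 = 2$)
$\left(8 - 6\right) \left(V + T\right) = \left(8 - 6\right) \left(2 + 13\right) = 2 \cdot 15 = 30$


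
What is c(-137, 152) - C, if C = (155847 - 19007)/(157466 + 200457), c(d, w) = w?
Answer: 54267456/357923 ≈ 151.62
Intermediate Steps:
C = 136840/357923 ≈ 0.38232
c(-137, 152) - C = 152 - 1*136840/357923 = 152 - 136840/357923 = 54267456/357923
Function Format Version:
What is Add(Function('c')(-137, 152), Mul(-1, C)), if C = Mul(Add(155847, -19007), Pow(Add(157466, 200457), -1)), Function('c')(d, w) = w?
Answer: Rational(54267456, 357923) ≈ 151.62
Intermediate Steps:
C = Rational(136840, 357923) (C = Mul(136840, Pow(357923, -1)) = Mul(136840, Rational(1, 357923)) = Rational(136840, 357923) ≈ 0.38232)
Add(Function('c')(-137, 152), Mul(-1, C)) = Add(152, Mul(-1, Rational(136840, 357923))) = Add(152, Rational(-136840, 357923)) = Rational(54267456, 357923)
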